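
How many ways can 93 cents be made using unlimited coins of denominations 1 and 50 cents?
Coefficient of x^93 in 1/(1-x^1) · 1/(1-x^50). Use j coins of 50 for j = 0..⌊93/50⌋ = 1, the rest in 1s: 1 + 1 = 2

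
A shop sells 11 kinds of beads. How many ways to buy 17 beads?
C(17+11-1, 11-1) = C(27, 10) = 8436285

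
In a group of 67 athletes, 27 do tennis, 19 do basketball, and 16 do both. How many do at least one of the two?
|A∪B| = |A| + |B| - |A∩B| = 27 + 19 - 16 = 30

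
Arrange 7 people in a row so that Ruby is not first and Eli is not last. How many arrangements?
By inclusion-exclusion: 7! - 2×(7-1)! + (7-2)! = 5040 - 1440 + 120 = 3720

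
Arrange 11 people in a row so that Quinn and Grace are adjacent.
Treat as block: (11-1)! × 2! = 3628800 × 2 = 7257600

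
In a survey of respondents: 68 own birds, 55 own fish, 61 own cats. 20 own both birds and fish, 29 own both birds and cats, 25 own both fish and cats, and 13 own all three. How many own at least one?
|A∪B∪C| = 68+55+61-20-29-25+13 = 123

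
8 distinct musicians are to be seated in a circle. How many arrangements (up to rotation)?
Circular: fix one position, arrange the rest. (8-1)! = 5040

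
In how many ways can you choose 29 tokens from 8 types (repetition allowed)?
C(29+8-1, 8-1) = C(36, 7) = 8347680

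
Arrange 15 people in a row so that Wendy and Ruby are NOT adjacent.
Total - adjacent = 15! - (15-1)!×2 = 1307674368000 - 174356582400 = 1133317785600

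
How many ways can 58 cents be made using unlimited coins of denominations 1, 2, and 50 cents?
Coefficient of x^58 in 1/(1-x^1) · 1/(1-x^2) · 1/(1-x^50). Case on j = number of 50-cent coins (j = 0..1); remainder r = 58 - 50j is made from {1,2} in ⌊r/2⌋+1 ways. r = 58, 8 → 30 + 5 = 35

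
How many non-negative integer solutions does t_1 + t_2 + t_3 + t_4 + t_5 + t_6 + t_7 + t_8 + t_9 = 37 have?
C(37+9-1, 9-1) = C(45, 8) = 215553195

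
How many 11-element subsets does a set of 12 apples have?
C(12,11) = 12!/(11!×1!) = 12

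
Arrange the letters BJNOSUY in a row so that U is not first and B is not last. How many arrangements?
By inclusion-exclusion: 7! - 2×(7-1)! + (7-2)! = 5040 - 1440 + 120 = 3720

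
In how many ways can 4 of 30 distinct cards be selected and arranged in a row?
P(30,4) = 30!/(30-4)! = 657720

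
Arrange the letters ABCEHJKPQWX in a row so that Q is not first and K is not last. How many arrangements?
By inclusion-exclusion: 11! - 2×(11-1)! + (11-2)! = 39916800 - 7257600 + 362880 = 33022080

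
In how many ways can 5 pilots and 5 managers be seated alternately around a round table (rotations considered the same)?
Fix one of the pilots: (5-1)! ways for the remaining pilots, × 5! ways for the managers = 24 × 120 = 2880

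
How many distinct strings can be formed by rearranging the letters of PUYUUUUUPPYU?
12! / (3! × 7! × 2!) = 7920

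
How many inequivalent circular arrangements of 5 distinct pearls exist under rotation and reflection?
(5-1)!/2 = 24/2 = 12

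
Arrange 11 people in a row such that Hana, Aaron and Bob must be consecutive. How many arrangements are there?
Treat the 3 as one block: (11-3+1)! × 3! = 362880 × 6 = 2177280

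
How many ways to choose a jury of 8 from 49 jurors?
C(49,8) = 49!/(8!×41!) = 450978066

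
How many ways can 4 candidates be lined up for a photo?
4! = 24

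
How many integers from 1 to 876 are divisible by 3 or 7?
⌊876/3⌋ + ⌊876/7⌋ - ⌊876/21⌋ = 292 + 125 - 41 = 376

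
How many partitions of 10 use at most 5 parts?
By conjugation, equals partitions of 10 into parts ≤ 5. Let r_j(i) = number of partitions of i into parts ≤ j, for i = 0..10. r_1(i) = 1 for all i; r_j(i) = r_{j-1}(i) + r_j(i-j). Rows j = 2..5: ≤2: 1 1 2 2 3 3 4 4 5 5 6; ≤3: 1 1 2 3 4 5 7 8 10 12 14; ≤4: 1 1 2 3 5 6 9 11 15 18 23; ≤5: 1 1 2 3 5 7 10 13 18 23 30. r_5(10) = 30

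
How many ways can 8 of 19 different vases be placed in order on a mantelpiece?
P(19,8) = 19!/(19-8)! = 3047466240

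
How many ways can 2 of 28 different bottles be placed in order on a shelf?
P(28,2) = 28!/(28-2)! = 756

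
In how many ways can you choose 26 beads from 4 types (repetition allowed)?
C(26+4-1, 4-1) = C(29, 3) = 3654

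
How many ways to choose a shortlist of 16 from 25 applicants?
C(25,16) = 25!/(16!×9!) = 2042975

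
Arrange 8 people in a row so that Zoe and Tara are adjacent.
Treat as block: (8-1)! × 2! = 5040 × 2 = 10080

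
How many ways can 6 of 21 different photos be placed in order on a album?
P(21,6) = 21!/(21-6)! = 39070080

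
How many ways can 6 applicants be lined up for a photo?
6! = 720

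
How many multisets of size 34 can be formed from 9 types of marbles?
C(34+9-1, 9-1) = C(42, 8) = 118030185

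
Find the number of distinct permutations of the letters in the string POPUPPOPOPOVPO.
14! / (7! × 1! × 1! × 5!) = 144144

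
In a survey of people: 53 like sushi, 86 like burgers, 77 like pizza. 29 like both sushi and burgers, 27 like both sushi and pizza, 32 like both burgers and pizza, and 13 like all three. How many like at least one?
|A∪B∪C| = 53+86+77-29-27-32+13 = 141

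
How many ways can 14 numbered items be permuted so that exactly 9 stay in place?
Choose the 9 fixed points C(14,9) = 2002, derange the rest: !5 = Σ_{j=0}^{5} (-1)^j·5!/j! = 120 - 120 + 60 - 20 + 5 - 1 = 44. Product = 2002 × 44 = 88088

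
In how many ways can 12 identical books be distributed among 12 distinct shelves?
C(12+12-1, 12-1) = C(23, 11) = 1352078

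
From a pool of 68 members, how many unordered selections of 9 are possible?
C(68,9) = 68!/(9!×59!) = 49280065120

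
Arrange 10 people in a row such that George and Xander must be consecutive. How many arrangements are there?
Treat the 2 as one block: (10-2+1)! × 2! = 362880 × 2 = 725760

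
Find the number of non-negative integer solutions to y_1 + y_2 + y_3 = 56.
C(56+3-1, 3-1) = C(58, 2) = 1653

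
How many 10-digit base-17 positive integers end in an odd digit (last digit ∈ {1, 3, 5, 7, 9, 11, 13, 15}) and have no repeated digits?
Last∈{1,3,5,7,9,11,13,15}. Last=0: 0. Last nonzero: 8×15×P(15,8) = 31135104000. Total = 31135104000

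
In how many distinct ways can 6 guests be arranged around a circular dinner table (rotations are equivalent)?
Circular: fix one position, arrange the rest. (6-1)! = 120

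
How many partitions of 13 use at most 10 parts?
By conjugation, equals partitions of 13 into parts ≤ 10. Let r_j(i) = number of partitions of i into parts ≤ j, for i = 0..13. r_1(i) = 1 for all i; r_j(i) = r_{j-1}(i) + r_j(i-j). Rows j = 2..10: ≤2: 1 1 2 2 3 3 4 4 5 5 6 6 7 7; ≤3: 1 1 2 3 4 5 7 8 10 12 14 16 19 21; ≤4: 1 1 2 3 5 6 9 11 15 18 23 27 34 39; ≤5: 1 1 2 3 5 7 10 13 18 23 30 37 47 57; ≤6: 1 1 2 3 5 7 11 14 20 26 35 44 58 71; ≤7: 1 1 2 3 5 7 11 15 21 28 38 49 65 82; ≤8: 1 1 2 3 5 7 11 15 22 29 40 52 70 89; ≤9: 1 1 2 3 5 7 11 15 22 30 41 54 73 94; ≤10: 1 1 2 3 5 7 11 15 22 30 42 55 75 97. r_10(13) = 97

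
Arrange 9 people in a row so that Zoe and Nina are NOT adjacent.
Total - adjacent = 9! - (9-1)!×2 = 362880 - 80640 = 282240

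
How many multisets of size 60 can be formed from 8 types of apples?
C(60+8-1, 8-1) = C(67, 7) = 869648208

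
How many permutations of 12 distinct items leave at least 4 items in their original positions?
Exactly j fixed points: C(12,j)·!(12-j); sum over j ≥ 4 (derangement numbers via !m = (m-1)·(!(m-1) + !(m-2)): !0..!8 = 1, 0, 1, 2, 9, 44, 265, 1854, 14833). Σ_{j=4}^{12} C(12,j)·!(12-j) = C(12,4)·!8 + C(12,5)·!7 + C(12,6)·!6 + C(12,7)·!5 + C(12,8)·!4 + C(12,9)·!3 + C(12,10)·!2 + C(12,11)·!1 + C(12,12)·!0 = 495·14833 + 792·1854 + 924·265 + 792·44 + 495·9 + 220·2 + 66·1 + 12·0 + 1·1 = 9095373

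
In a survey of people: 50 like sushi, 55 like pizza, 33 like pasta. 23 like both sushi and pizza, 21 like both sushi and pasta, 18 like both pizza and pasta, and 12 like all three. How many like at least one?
|A∪B∪C| = 50+55+33-23-21-18+12 = 88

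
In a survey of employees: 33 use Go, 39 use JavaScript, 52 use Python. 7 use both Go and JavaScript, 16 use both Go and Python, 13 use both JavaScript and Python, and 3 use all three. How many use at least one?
|A∪B∪C| = 33+39+52-7-16-13+3 = 91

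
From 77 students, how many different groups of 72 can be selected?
C(77,72) = 77!/(72!×5!) = 19757815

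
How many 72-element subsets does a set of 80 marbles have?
C(80,72) = 80!/(72!×8!) = 28987537150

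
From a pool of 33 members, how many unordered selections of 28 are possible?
C(33,28) = 33!/(28!×5!) = 237336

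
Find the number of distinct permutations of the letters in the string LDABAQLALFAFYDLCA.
17! / (2! × 1! × 4! × 2! × 1! × 1! × 1! × 5!) = 30875644800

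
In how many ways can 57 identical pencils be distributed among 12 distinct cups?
C(57+12-1, 12-1) = C(68, 11) = 1533058025824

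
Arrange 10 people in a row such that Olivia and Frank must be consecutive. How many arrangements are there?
Treat the 2 as one block: (10-2+1)! × 2! = 362880 × 2 = 725760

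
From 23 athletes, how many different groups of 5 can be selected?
C(23,5) = 23!/(5!×18!) = 33649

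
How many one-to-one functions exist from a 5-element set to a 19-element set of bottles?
P(19,5) = 19!/(19-5)! = 1395360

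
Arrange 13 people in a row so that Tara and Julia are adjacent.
Treat as block: (13-1)! × 2! = 479001600 × 2 = 958003200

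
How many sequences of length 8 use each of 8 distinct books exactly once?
8! = 40320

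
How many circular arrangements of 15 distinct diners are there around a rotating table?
Circular: fix one position, arrange the rest. (15-1)! = 87178291200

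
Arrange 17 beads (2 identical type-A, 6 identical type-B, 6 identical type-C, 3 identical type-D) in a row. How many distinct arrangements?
17! / (2! × 6! × 6! × 3!) = 57177120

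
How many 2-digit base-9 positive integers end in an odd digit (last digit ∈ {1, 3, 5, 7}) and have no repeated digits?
Last∈{1,3,5,7}. Last=0: 0. Last nonzero: 4×7×P(7,0) = 28. Total = 28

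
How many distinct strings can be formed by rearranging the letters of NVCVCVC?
7! / (3! × 3! × 1!) = 140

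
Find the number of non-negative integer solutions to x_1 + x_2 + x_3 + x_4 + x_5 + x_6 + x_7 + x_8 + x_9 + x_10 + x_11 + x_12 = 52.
C(52+12-1, 12-1) = C(63, 11) = 615790256823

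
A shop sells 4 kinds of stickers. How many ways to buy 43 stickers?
C(43+4-1, 4-1) = C(46, 3) = 15180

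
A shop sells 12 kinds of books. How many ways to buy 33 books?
C(33+12-1, 12-1) = C(44, 11) = 7669339132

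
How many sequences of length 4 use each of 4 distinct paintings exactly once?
4! = 24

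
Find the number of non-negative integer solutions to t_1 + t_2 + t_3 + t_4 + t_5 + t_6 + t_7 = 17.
C(17+7-1, 7-1) = C(23, 6) = 100947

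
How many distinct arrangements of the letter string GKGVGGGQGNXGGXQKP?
17! / (2! × 1! × 8! × 1! × 2! × 1! × 2!) = 1102701600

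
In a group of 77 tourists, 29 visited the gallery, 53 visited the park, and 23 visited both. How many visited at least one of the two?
|A∪B| = |A| + |B| - |A∩B| = 29 + 53 - 23 = 59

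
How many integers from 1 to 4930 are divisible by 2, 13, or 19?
⌊4930/2⌋+⌊4930/13⌋+⌊4930/19⌋ - ⌊4930/26⌋-⌊4930/38⌋-⌊4930/247⌋ + ⌊4930/494⌋ = 2465+379+259 - 189-129-19 + 9 = 2775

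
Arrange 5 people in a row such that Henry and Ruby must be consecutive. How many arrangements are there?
Treat the 2 as one block: (5-2+1)! × 2! = 24 × 2 = 48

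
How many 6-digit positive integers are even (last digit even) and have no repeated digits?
Last∈{0,2,4,6,8}. Last=0: 15120. Last nonzero: 4×8×P(8,4) = 53760. Total = 68880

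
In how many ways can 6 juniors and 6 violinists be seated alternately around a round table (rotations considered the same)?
Fix one of the juniors: (6-1)! ways for the remaining juniors, × 6! ways for the violinists = 120 × 720 = 86400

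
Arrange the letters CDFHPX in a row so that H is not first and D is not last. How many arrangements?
By inclusion-exclusion: 6! - 2×(6-1)! + (6-2)! = 720 - 240 + 24 = 504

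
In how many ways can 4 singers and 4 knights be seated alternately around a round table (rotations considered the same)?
Fix one of the singers: (4-1)! ways for the remaining singers, × 4! ways for the knights = 6 × 24 = 144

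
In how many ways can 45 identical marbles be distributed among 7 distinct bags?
C(45+7-1, 7-1) = C(51, 6) = 18009460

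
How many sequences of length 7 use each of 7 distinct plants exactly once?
7! = 5040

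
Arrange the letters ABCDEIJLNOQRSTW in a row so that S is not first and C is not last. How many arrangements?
By inclusion-exclusion: 15! - 2×(15-1)! + (15-2)! = 1307674368000 - 174356582400 + 6227020800 = 1139544806400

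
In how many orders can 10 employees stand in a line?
10! = 3628800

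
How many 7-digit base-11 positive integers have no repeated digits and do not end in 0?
Last digit: 10 nonzero choices. First digit: 9 (nonzero, ≠last). Middle 5: P(9,5) = 15120. Total = 1360800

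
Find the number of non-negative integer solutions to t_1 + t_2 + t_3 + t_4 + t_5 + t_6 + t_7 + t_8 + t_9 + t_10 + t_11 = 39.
C(39+11-1, 11-1) = C(49, 10) = 8217822536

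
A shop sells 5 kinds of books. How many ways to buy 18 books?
C(18+5-1, 5-1) = C(22, 4) = 7315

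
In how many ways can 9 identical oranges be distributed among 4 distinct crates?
C(9+4-1, 4-1) = C(12, 3) = 220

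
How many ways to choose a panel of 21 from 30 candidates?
C(30,21) = 30!/(21!×9!) = 14307150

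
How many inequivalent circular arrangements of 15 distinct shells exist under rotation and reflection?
(15-1)!/2 = 87178291200/2 = 43589145600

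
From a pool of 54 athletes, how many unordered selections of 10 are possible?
C(54,10) = 54!/(10!×44!) = 23930713170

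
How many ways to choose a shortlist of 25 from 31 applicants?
C(31,25) = 31!/(25!×6!) = 736281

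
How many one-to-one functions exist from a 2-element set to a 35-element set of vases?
P(35,2) = 35!/(35-2)! = 1190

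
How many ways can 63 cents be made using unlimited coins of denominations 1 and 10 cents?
Coefficient of x^63 in 1/(1-x^1) · 1/(1-x^10). Use j coins of 10 for j = 0..⌊63/10⌋ = 6, the rest in 1s: 6 + 1 = 7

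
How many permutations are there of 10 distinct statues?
10! = 3628800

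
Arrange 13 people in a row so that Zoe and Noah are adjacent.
Treat as block: (13-1)! × 2! = 479001600 × 2 = 958003200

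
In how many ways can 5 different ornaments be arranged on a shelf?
5! = 120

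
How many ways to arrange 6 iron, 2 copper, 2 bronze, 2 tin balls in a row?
12! / (6! × 2! × 2! × 2!) = 83160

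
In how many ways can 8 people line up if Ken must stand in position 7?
Fix one position: (8-1)! = 5040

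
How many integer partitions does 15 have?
Pentagonal recurrence p(n) = p(n-1) + p(n-2) - p(n-5) - p(n-7) + p(n-12) + p(n-15) - ... gives p(0..14) = 1, 1, 2, 3, 5, 7, 11, 15, 22, 30, 42, 56, 77, 101, 135. p(15) = p(14) + p(13) - p(10) - p(8) + p(3) + p(0) = 135 + 101 - 42 - 22 + 3 + 1 = 176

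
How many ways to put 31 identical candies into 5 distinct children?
C(31+5-1, 5-1) = C(35, 4) = 52360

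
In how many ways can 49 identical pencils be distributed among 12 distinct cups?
C(49+12-1, 12-1) = C(60, 11) = 342700125300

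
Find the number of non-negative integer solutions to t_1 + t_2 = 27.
C(27+2-1, 2-1) = C(28, 1) = 28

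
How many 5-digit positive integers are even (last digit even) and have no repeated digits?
Last∈{0,2,4,6,8}. Last=0: 3024. Last nonzero: 4×8×P(8,3) = 10752. Total = 13776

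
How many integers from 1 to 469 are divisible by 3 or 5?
⌊469/3⌋ + ⌊469/5⌋ - ⌊469/15⌋ = 156 + 93 - 31 = 218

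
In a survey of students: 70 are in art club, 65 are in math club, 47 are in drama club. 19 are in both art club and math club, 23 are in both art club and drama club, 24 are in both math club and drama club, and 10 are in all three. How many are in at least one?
|A∪B∪C| = 70+65+47-19-23-24+10 = 126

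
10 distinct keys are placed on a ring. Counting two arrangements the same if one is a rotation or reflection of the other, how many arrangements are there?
(10-1)!/2 = 362880/2 = 181440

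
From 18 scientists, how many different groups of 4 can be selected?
C(18,4) = 18!/(4!×14!) = 3060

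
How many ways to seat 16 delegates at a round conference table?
Circular: fix one position, arrange the rest. (16-1)! = 1307674368000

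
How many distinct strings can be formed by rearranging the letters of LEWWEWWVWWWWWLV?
15! / (2! × 2! × 2! × 9!) = 450450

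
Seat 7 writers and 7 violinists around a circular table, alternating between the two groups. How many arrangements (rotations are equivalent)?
Fix one of the writers: (7-1)! ways for the remaining writers, × 7! ways for the violinists = 720 × 5040 = 3628800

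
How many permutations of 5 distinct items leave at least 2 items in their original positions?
Exactly j fixed points: C(5,j)·!(5-j); sum over j ≥ 2 (derangement numbers via !m = (m-1)·(!(m-1) + !(m-2)): !0..!3 = 1, 0, 1, 2). Σ_{j=2}^{5} C(5,j)·!(5-j) = C(5,2)·!3 + C(5,3)·!2 + C(5,4)·!1 + C(5,5)·!0 = 10·2 + 10·1 + 5·0 + 1·1 = 31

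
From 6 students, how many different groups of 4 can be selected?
C(6,4) = 6!/(4!×2!) = 15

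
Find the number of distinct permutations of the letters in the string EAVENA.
6! / (2! × 1! × 2! × 1!) = 180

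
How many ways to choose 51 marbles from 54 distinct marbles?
C(54,51) = 54!/(51!×3!) = 24804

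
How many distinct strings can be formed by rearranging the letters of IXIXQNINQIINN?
13! / (2! × 2! × 5! × 4!) = 540540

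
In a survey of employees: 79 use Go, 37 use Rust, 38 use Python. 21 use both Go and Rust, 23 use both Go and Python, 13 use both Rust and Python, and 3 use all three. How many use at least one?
|A∪B∪C| = 79+37+38-21-23-13+3 = 100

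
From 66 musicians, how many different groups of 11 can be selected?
C(66,11) = 66!/(11!×55!) = 1074082795968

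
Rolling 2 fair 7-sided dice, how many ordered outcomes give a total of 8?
Coefficient of x^8 in (x + x² + ... + x^7)^2. By inclusion-exclusion on dice exceeding 7: Σ_j (-1)^j C(2,j)·C(8-1-7j, 1) = C(2,0)·C(7,1) = 1·7 = 7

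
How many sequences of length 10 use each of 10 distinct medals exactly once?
10! = 3628800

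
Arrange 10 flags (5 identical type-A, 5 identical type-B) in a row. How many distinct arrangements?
10! / (5! × 5!) = 252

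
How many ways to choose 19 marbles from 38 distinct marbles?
C(38,19) = 38!/(19!×19!) = 35345263800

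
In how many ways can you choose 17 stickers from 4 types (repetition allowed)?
C(17+4-1, 4-1) = C(20, 3) = 1140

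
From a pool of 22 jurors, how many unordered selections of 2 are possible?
C(22,2) = 22!/(2!×20!) = 231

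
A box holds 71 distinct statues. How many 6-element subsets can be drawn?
C(71,6) = 71!/(6!×65!) = 143218999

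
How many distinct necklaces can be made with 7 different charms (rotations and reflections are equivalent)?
(7-1)!/2 = 720/2 = 360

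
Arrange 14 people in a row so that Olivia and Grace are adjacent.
Treat as block: (14-1)! × 2! = 6227020800 × 2 = 12454041600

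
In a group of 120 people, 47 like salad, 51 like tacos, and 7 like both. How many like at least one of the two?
|A∪B| = |A| + |B| - |A∩B| = 47 + 51 - 7 = 91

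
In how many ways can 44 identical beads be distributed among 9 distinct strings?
C(44+9-1, 9-1) = C(52, 8) = 752538150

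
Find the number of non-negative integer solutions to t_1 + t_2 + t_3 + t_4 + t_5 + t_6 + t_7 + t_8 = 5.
C(5+8-1, 8-1) = C(12, 7) = 792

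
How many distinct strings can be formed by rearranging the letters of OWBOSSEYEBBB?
12! / (4! × 2! × 2! × 2! × 1! × 1!) = 2494800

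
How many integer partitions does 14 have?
Pentagonal recurrence p(n) = p(n-1) + p(n-2) - p(n-5) - p(n-7) + p(n-12) + p(n-15) - ... gives p(0..13) = 1, 1, 2, 3, 5, 7, 11, 15, 22, 30, 42, 56, 77, 101. p(14) = p(13) + p(12) - p(9) - p(7) + p(2) = 101 + 77 - 30 - 15 + 2 = 135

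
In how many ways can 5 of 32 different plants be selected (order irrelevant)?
C(32,5) = 32!/(5!×27!) = 201376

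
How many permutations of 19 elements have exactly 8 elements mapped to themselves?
Choose the 8 fixed points C(19,8) = 75582, derange the rest: !11 = Σ_{j=0}^{11} (-1)^j·11!/j! = 39916800 - 39916800 + 19958400 - 6652800 + 1663200 - 332640 + 55440 - 7920 + 990 - 110 + 11 - 1 = 14684570. Product = 75582 × 14684570 = 1109889169740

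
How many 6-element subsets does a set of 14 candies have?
C(14,6) = 14!/(6!×8!) = 3003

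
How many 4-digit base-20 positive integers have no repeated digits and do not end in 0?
Last digit: 19 nonzero choices. First digit: 18 (nonzero, ≠last). Middle 2: P(18,2) = 306. Total = 104652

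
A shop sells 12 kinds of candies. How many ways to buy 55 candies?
C(55+12-1, 12-1) = C(66, 11) = 1074082795968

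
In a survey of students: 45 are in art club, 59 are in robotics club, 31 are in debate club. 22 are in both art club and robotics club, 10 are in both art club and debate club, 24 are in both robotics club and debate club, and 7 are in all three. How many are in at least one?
|A∪B∪C| = 45+59+31-22-10-24+7 = 86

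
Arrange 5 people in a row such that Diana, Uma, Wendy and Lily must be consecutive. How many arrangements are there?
Treat the 4 as one block: (5-4+1)! × 4! = 2 × 24 = 48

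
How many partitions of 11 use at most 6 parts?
By conjugation, equals partitions of 11 into parts ≤ 6. Let r_j(i) = number of partitions of i into parts ≤ j, for i = 0..11. r_1(i) = 1 for all i; r_j(i) = r_{j-1}(i) + r_j(i-j). Rows j = 2..6: ≤2: 1 1 2 2 3 3 4 4 5 5 6 6; ≤3: 1 1 2 3 4 5 7 8 10 12 14 16; ≤4: 1 1 2 3 5 6 9 11 15 18 23 27; ≤5: 1 1 2 3 5 7 10 13 18 23 30 37; ≤6: 1 1 2 3 5 7 11 14 20 26 35 44. r_6(11) = 44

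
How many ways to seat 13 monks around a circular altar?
Circular: fix one position, arrange the rest. (13-1)! = 479001600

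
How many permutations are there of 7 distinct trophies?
7! = 5040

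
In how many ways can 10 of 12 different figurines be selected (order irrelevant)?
C(12,10) = 12!/(10!×2!) = 66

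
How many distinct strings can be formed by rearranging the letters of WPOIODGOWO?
10! / (1! × 1! × 2! × 1! × 1! × 4!) = 75600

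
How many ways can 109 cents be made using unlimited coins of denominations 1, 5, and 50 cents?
Coefficient of x^109 in 1/(1-x^1) · 1/(1-x^5) · 1/(1-x^50). Case on j = number of 50-cent coins (j = 0..2); remainder r = 109 - 50j is made from {1,5} in ⌊r/5⌋+1 ways. r = 109, 59, 9 → 22 + 12 + 2 = 36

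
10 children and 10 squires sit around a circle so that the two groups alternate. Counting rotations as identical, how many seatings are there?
Fix one of the children: (10-1)! ways for the remaining children, × 10! ways for the squires = 362880 × 3628800 = 1316818944000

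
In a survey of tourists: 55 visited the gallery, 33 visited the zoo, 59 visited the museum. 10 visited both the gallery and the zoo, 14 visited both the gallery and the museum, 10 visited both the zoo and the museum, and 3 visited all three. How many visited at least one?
|A∪B∪C| = 55+33+59-10-14-10+3 = 116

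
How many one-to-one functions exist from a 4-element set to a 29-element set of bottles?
P(29,4) = 29!/(29-4)! = 570024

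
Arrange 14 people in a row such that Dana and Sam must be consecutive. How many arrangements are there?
Treat the 2 as one block: (14-2+1)! × 2! = 6227020800 × 2 = 12454041600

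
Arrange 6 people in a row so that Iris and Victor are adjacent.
Treat as block: (6-1)! × 2! = 120 × 2 = 240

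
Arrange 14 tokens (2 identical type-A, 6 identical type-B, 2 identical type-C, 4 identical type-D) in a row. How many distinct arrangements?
14! / (2! × 6! × 2! × 4!) = 1261260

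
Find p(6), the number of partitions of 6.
Pentagonal recurrence p(n) = p(n-1) + p(n-2) - p(n-5) - p(n-7) + p(n-12) + p(n-15) - ... gives p(0..5) = 1, 1, 2, 3, 5, 7. p(6) = p(5) + p(4) - p(1) = 7 + 5 - 1 = 11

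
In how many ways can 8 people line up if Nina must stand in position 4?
Fix one position: (8-1)! = 5040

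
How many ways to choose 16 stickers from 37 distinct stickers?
C(37,16) = 37!/(16!×21!) = 12875774670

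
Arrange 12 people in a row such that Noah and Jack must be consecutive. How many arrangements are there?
Treat the 2 as one block: (12-2+1)! × 2! = 39916800 × 2 = 79833600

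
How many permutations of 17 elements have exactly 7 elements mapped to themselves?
Choose the 7 fixed points C(17,7) = 19448, derange the rest: !10 = Σ_{j=0}^{10} (-1)^j·10!/j! = 3628800 - 3628800 + 1814400 - 604800 + 151200 - 30240 + 5040 - 720 + 90 - 10 + 1 = 1334961. Product = 19448 × 1334961 = 25962321528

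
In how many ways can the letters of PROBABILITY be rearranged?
11! / (1! × 1! × 1! × 2! × 1! × 2! × 1! × 1! × 1!) = 9979200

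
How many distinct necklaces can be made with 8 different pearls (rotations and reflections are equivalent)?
(8-1)!/2 = 5040/2 = 2520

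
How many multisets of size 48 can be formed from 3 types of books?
C(48+3-1, 3-1) = C(50, 2) = 1225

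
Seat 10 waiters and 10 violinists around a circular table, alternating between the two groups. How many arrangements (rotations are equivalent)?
Fix one of the waiters: (10-1)! ways for the remaining waiters, × 10! ways for the violinists = 362880 × 3628800 = 1316818944000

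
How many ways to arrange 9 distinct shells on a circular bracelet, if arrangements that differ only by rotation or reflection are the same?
(9-1)!/2 = 40320/2 = 20160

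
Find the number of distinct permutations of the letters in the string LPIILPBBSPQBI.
13! / (3! × 3! × 1! × 1! × 3! × 2!) = 14414400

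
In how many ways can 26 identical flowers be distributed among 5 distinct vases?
C(26+5-1, 5-1) = C(30, 4) = 27405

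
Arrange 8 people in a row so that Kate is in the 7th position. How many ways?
Fix one position: (8-1)! = 5040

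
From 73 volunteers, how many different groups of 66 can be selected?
C(73,66) = 73!/(66!×7!) = 1629348612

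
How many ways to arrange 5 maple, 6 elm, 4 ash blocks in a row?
15! / (5! × 6! × 4!) = 630630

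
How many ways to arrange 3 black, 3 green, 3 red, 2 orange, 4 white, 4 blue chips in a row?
19! / (3! × 3! × 3! × 2! × 4! × 4!) = 488864376000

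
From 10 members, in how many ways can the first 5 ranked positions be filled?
P(10,5) = 10!/(10-5)! = 30240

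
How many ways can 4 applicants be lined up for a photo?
4! = 24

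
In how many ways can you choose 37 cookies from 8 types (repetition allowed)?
C(37+8-1, 8-1) = C(44, 7) = 38320568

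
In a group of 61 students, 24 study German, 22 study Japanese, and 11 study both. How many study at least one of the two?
|A∪B| = |A| + |B| - |A∩B| = 24 + 22 - 11 = 35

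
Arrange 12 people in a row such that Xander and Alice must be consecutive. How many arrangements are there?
Treat the 2 as one block: (12-2+1)! × 2! = 39916800 × 2 = 79833600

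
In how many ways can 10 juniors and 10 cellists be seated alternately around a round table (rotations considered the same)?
Fix one of the juniors: (10-1)! ways for the remaining juniors, × 10! ways for the cellists = 362880 × 3628800 = 1316818944000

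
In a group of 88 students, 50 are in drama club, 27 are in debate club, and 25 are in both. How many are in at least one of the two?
|A∪B| = |A| + |B| - |A∩B| = 50 + 27 - 25 = 52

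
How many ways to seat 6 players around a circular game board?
Circular: fix one position, arrange the rest. (6-1)! = 120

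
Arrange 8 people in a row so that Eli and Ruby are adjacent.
Treat as block: (8-1)! × 2! = 5040 × 2 = 10080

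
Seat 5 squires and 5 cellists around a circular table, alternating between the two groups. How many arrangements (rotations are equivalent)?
Fix one of the squires: (5-1)! ways for the remaining squires, × 5! ways for the cellists = 24 × 120 = 2880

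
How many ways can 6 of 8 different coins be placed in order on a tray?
P(8,6) = 8!/(8-6)! = 20160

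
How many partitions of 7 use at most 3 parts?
By conjugation, equals partitions of 7 into parts ≤ 3. Let r_j(i) = number of partitions of i into parts ≤ j, for i = 0..7. r_1(i) = 1 for all i; r_j(i) = r_{j-1}(i) + r_j(i-j). Rows j = 2..3: ≤2: 1 1 2 2 3 3 4 4; ≤3: 1 1 2 3 4 5 7 8. r_3(7) = 8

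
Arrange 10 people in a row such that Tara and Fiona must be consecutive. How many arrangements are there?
Treat the 2 as one block: (10-2+1)! × 2! = 362880 × 2 = 725760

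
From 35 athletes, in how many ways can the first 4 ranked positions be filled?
P(35,4) = 35!/(35-4)! = 1256640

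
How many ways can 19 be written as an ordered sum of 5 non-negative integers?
C(19+5-1, 5-1) = C(23, 4) = 8855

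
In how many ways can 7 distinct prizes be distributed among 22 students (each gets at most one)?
P(22,7) = 22!/(22-7)! = 859541760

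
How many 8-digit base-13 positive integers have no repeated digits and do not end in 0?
Last digit: 12 nonzero choices. First digit: 11 (nonzero, ≠last). Middle 6: P(11,6) = 332640. Total = 43908480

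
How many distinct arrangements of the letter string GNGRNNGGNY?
10! / (4! × 4! × 1! × 1!) = 6300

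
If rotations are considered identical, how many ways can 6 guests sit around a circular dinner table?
Circular: fix one position, arrange the rest. (6-1)! = 120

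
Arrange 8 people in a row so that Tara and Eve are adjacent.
Treat as block: (8-1)! × 2! = 5040 × 2 = 10080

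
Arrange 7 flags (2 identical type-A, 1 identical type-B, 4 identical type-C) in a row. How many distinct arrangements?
7! / (2! × 1! × 4!) = 105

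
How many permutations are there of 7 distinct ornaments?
7! = 5040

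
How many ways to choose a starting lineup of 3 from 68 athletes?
C(68,3) = 68!/(3!×65!) = 50116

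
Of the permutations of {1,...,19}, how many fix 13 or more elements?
Exactly j fixed points: C(19,j)·!(19-j); sum over j ≥ 13 (derangement numbers via !m = (m-1)·(!(m-1) + !(m-2)): !0..!6 = 1, 0, 1, 2, 9, 44, 265). Σ_{j=13}^{19} C(19,j)·!(19-j) = C(19,13)·!6 + C(19,14)·!5 + C(19,15)·!4 + C(19,16)·!3 + C(19,17)·!2 + C(19,18)·!1 + C(19,19)·!0 = 27132·265 + 11628·44 + 3876·9 + 969·2 + 171·1 + 19·0 + 1·1 = 7738606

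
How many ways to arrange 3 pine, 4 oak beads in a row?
7! / (3! × 4!) = 35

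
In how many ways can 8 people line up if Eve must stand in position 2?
Fix one position: (8-1)! = 5040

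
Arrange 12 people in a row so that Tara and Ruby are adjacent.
Treat as block: (12-1)! × 2! = 39916800 × 2 = 79833600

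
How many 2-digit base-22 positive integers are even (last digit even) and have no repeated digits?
Last∈{0,2,4,6,8,10,12,14,16,18,20}. Last=0: 21. Last nonzero: 10×20×P(20,0) = 200. Total = 221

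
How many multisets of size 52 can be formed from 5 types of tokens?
C(52+5-1, 5-1) = C(56, 4) = 367290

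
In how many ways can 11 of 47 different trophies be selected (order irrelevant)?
C(47,11) = 47!/(11!×36!) = 17417133617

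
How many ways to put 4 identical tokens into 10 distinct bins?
C(4+10-1, 10-1) = C(13, 9) = 715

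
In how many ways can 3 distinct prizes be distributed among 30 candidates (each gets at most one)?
P(30,3) = 30!/(30-3)! = 24360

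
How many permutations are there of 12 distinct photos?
12! = 479001600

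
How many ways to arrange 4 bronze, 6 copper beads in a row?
10! / (4! × 6!) = 210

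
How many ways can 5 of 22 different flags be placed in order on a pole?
P(22,5) = 22!/(22-5)! = 3160080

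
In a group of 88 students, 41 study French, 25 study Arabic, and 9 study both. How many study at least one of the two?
|A∪B| = |A| + |B| - |A∩B| = 41 + 25 - 9 = 57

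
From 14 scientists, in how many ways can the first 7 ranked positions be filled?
P(14,7) = 14!/(14-7)! = 17297280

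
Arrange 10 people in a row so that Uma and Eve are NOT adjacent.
Total - adjacent = 10! - (10-1)!×2 = 3628800 - 725760 = 2903040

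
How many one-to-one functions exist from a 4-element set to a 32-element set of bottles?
P(32,4) = 32!/(32-4)! = 863040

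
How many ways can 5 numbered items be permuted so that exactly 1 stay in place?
Choose the 1 fixed point C(5,1) = 5, derange the rest: !4 = Σ_{j=0}^{4} (-1)^j·4!/j! = 24 - 24 + 12 - 4 + 1 = 9. Product = 5 × 9 = 45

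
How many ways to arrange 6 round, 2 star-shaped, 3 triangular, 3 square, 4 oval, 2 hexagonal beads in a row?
20! / (6! × 2! × 3! × 3! × 4! × 2!) = 977728752000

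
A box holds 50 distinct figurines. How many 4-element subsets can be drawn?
C(50,4) = 50!/(4!×46!) = 230300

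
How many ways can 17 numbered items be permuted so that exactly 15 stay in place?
Choose the 15 fixed points C(17,15) = 136, derange the rest: !2 = Σ_{j=0}^{2} (-1)^j·2!/j! = 2 - 2 + 1 = 1. Product = 136 × 1 = 136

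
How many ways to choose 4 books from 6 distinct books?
C(6,4) = 6!/(4!×2!) = 15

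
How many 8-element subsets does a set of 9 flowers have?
C(9,8) = 9!/(8!×1!) = 9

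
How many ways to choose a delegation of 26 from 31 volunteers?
C(31,26) = 31!/(26!×5!) = 169911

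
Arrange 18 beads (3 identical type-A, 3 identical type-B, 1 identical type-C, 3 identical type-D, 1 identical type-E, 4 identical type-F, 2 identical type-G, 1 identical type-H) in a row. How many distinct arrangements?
18! / (3! × 3! × 1! × 3! × 1! × 4! × 2! × 1!) = 617512896000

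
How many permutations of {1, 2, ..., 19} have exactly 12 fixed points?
Choose the 12 fixed points C(19,12) = 50388, derange the rest: !7 = Σ_{j=0}^{7} (-1)^j·7!/j! = 5040 - 5040 + 2520 - 840 + 210 - 42 + 7 - 1 = 1854. Product = 50388 × 1854 = 93419352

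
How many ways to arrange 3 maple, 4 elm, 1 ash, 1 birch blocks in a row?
9! / (3! × 4! × 1! × 1!) = 2520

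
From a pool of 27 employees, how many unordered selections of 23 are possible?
C(27,23) = 27!/(23!×4!) = 17550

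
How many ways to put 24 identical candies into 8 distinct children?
C(24+8-1, 8-1) = C(31, 7) = 2629575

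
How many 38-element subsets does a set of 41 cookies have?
C(41,38) = 41!/(38!×3!) = 10660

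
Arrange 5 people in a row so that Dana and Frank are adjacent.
Treat as block: (5-1)! × 2! = 24 × 2 = 48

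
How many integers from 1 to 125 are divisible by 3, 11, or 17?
⌊125/3⌋+⌊125/11⌋+⌊125/17⌋ - ⌊125/33⌋-⌊125/51⌋-⌊125/187⌋ + ⌊125/561⌋ = 41+11+7 - 3-2-0 + 0 = 54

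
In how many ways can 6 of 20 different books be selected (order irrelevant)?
C(20,6) = 20!/(6!×14!) = 38760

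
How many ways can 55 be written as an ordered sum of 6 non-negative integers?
C(55+6-1, 6-1) = C(60, 5) = 5461512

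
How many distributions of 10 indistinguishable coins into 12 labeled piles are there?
C(10+12-1, 12-1) = C(21, 11) = 352716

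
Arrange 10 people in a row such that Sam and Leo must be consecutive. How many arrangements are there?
Treat the 2 as one block: (10-2+1)! × 2! = 362880 × 2 = 725760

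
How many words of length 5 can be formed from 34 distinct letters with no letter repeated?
P(34,5) = 34!/(34-5)! = 33390720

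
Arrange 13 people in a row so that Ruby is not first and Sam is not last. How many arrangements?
By inclusion-exclusion: 13! - 2×(13-1)! + (13-2)! = 6227020800 - 958003200 + 39916800 = 5308934400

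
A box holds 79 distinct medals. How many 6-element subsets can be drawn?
C(79,6) = 79!/(6!×73!) = 277962685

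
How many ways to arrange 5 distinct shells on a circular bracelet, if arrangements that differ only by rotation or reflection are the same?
(5-1)!/2 = 24/2 = 12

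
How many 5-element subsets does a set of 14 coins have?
C(14,5) = 14!/(5!×9!) = 2002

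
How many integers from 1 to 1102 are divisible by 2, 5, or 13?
⌊1102/2⌋+⌊1102/5⌋+⌊1102/13⌋ - ⌊1102/10⌋-⌊1102/26⌋-⌊1102/65⌋ + ⌊1102/130⌋ = 551+220+84 - 110-42-16 + 8 = 695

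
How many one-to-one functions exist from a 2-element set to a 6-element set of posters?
P(6,2) = 6!/(6-2)! = 30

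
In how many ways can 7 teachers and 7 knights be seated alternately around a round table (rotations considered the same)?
Fix one of the teachers: (7-1)! ways for the remaining teachers, × 7! ways for the knights = 720 × 5040 = 3628800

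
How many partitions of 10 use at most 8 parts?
By conjugation, equals partitions of 10 into parts ≤ 8. Let r_j(i) = number of partitions of i into parts ≤ j, for i = 0..10. r_1(i) = 1 for all i; r_j(i) = r_{j-1}(i) + r_j(i-j). Rows j = 2..8: ≤2: 1 1 2 2 3 3 4 4 5 5 6; ≤3: 1 1 2 3 4 5 7 8 10 12 14; ≤4: 1 1 2 3 5 6 9 11 15 18 23; ≤5: 1 1 2 3 5 7 10 13 18 23 30; ≤6: 1 1 2 3 5 7 11 14 20 26 35; ≤7: 1 1 2 3 5 7 11 15 21 28 38; ≤8: 1 1 2 3 5 7 11 15 22 29 40. r_8(10) = 40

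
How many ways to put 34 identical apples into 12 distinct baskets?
C(34+12-1, 12-1) = C(45, 11) = 10150595910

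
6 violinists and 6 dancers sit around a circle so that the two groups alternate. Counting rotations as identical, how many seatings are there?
Fix one of the violinists: (6-1)! ways for the remaining violinists, × 6! ways for the dancers = 120 × 720 = 86400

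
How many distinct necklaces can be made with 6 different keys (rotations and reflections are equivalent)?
(6-1)!/2 = 120/2 = 60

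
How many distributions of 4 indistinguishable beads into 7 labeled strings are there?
C(4+7-1, 7-1) = C(10, 6) = 210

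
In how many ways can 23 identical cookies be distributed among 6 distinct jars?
C(23+6-1, 6-1) = C(28, 5) = 98280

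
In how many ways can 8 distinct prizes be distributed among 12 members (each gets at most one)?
P(12,8) = 12!/(12-8)! = 19958400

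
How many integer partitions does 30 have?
Pentagonal recurrence p(n) = p(n-1) + p(n-2) - p(n-5) - p(n-7) + p(n-12) + p(n-15) - ... gives p(0..29) = 1, 1, 2, 3, 5, 7, 11, 15, 22, 30, 42, 56, 77, 101, 135, 176, 231, 297, 385, 490, 627, 792, 1002, 1255, 1575, 1958, 2436, 3010, 3718, 4565. p(30) = p(29) + p(28) - p(25) - p(23) + p(18) + p(15) - p(8) - p(4) = 4565 + 3718 - 1958 - 1255 + 385 + 176 - 22 - 5 = 5604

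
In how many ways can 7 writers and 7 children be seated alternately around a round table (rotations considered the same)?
Fix one of the writers: (7-1)! ways for the remaining writers, × 7! ways for the children = 720 × 5040 = 3628800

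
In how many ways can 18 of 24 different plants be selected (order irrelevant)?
C(24,18) = 24!/(18!×6!) = 134596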